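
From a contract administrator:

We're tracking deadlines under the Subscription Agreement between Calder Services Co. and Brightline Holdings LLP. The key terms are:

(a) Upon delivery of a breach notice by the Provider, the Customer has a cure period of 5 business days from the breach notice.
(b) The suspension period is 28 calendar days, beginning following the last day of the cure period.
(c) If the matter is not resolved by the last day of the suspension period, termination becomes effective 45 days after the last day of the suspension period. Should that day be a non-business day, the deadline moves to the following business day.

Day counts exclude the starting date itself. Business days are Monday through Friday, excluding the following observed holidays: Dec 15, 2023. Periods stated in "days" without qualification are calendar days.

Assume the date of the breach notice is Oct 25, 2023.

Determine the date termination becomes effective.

From Wednesday, Oct 25, 2023, 5 business days (Oct 26, Oct 27, Oct 30, Oct 31, Nov 1, skipping weekends) brings us to Wednesday, Nov 1, 2023, which is the last day of the cure period.
The last day of the suspension period: Nov 1, 2023 + 28 days = Nov 29, 2023.
The date termination becomes effective: Nov 29, 2023 + 45 days = Jan 13, 2024. That falls on a Saturday, so it rolls to the next business day, Monday, Jan 15, 2024.

Jan 15, 2024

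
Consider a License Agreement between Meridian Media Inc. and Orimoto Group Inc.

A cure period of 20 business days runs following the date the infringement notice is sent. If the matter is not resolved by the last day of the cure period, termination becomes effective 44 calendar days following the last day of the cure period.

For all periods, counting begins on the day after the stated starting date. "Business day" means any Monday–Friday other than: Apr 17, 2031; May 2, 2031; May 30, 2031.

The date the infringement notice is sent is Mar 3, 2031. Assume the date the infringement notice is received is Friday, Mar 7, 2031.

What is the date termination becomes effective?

The last day of the cure period: counting 20 business days from Monday, Mar 3, 2031 (Mar 4, Mar 5, Mar 6, Mar 7, …, Mar 27, Mar 28, Mar 31, skipping weekends) reaches Monday, Mar 31, 2031.
Adding 44 calendar days to Mar 31, 2031 gives May 14, 2031, which is the date termination becomes effective.

May 14, 2031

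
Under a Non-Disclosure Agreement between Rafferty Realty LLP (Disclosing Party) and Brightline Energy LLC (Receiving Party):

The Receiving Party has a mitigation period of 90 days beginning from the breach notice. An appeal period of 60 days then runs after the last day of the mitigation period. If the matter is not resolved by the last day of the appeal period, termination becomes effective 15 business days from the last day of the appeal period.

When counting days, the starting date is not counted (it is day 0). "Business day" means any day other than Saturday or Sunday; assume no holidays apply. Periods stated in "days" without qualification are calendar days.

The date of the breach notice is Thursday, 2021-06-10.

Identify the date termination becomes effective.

2021-11-26

Adding 90 calendar days to 2021-06-10 gives 2021-09-08, which is the last day of the mitigation period.
Adding 60 calendar days to 2021-09-08 gives 2021-11-07, which is the last day of the appeal period.
The date termination becomes effective: 15 business days after Sunday, 2021-11-07, skipping weekends — Nov 8, Nov 9, Nov 10, Nov 11, …, Nov 24, Nov 25, Nov 26 — lands on Friday, 2021-11-26.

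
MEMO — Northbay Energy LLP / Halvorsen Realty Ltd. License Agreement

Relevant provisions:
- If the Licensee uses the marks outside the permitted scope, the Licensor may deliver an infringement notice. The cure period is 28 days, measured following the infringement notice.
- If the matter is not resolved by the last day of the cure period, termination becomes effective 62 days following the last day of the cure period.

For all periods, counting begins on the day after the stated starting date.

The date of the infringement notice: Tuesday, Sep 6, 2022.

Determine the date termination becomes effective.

The last day of the cure period: 28 calendar days after Sep 6, 2022 is Oct 4, 2022.
The date termination becomes effective: 62 calendar days after Oct 4, 2022 is Dec 5, 2022.

Dec 5, 2022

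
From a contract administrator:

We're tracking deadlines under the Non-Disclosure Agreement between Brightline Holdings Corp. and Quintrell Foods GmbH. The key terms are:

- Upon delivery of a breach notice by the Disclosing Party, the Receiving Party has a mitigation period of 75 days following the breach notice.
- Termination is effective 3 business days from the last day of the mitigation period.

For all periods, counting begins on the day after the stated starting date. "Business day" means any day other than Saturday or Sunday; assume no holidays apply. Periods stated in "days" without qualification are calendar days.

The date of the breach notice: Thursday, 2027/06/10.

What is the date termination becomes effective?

2027/08/27

The last day of the mitigation period: 2027/06/10 + 75 days = 2027/08/24.
The date termination becomes effective: 3 business days after Tuesday, 2027/08/24, skipping weekends — Aug 25, Aug 26, Aug 27 — lands on Friday, 2027/08/27.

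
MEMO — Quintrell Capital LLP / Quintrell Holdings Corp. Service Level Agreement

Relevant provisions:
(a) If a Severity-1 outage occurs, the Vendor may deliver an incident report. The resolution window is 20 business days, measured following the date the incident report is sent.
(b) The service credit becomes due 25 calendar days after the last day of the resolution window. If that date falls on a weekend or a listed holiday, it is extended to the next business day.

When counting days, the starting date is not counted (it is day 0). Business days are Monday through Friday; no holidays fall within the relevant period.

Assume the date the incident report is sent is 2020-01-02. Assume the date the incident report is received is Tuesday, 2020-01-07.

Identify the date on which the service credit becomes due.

2020-02-24

The last day of the resolution window: 20 business days after Thursday, 2020-01-02, skipping weekends — Jan 3, Jan 6, Jan 7, Jan 8, …, Jan 28, Jan 29, Jan 30 — lands on Thursday, 2020-01-30.
The date on which the service credit becomes due: 2020-01-30 + 25 days = 2020-02-24. 2020-02-24 is a Monday, so no roll-forward applies.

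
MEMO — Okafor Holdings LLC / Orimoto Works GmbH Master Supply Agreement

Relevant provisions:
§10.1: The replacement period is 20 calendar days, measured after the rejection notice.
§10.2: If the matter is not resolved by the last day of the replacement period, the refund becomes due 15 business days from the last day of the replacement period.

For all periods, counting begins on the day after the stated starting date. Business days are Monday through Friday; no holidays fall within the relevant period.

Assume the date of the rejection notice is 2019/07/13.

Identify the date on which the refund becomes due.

Adding 20 calendar days to 2019/07/13 gives 2019/08/02, which is the last day of the replacement period.
The date on which the refund becomes due: counting 15 business days from Friday, 2019/08/02 (Aug 5, Aug 6, Aug 7, Aug 8, …, Aug 21, Aug 22, Aug 23, skipping weekends) reaches Friday, 2019/08/23.

2019/08/23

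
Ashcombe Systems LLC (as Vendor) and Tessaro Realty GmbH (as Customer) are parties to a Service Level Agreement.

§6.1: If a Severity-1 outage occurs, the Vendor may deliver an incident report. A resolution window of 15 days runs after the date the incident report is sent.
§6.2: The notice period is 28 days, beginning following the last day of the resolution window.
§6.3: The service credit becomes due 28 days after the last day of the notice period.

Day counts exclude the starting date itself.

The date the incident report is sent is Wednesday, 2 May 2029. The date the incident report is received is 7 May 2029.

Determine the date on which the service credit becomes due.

12 July 2029

The last day of the resolution window: 15 calendar days after 2 May 2029 is 17 May 2029.
The last day of the notice period: 28 calendar days after 17 May 2029 is 14 June 2029.
The date on which the service credit becomes due: 14 June 2029 + 28 days = 12 July 2029.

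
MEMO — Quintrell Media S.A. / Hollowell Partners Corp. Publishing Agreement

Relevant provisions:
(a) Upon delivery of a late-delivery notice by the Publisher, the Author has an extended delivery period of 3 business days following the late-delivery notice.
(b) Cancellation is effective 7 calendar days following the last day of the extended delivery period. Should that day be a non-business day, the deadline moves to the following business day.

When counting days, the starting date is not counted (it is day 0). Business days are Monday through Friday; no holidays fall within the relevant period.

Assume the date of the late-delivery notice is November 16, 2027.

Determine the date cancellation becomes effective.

November 26, 2027

The last day of the extended delivery period: 3 business days after Tuesday, November 16, 2027, skipping weekends — Nov 17, Nov 18, Nov 19 — lands on Friday, November 19, 2027.
The date cancellation becomes effective: 7 calendar days after November 19, 2027 is November 26, 2027. November 26, 2027 is a Friday, so no roll-forward applies.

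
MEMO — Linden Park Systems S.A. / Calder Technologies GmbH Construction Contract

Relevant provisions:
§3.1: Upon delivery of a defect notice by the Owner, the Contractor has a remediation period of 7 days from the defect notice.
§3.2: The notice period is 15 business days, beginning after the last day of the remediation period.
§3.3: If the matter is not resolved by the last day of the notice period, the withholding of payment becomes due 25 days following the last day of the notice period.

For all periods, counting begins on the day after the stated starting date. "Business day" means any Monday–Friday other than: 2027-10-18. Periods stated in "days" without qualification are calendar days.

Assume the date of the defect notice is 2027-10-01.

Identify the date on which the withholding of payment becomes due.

The last day of the remediation period: 7 calendar days after 2027-10-01 is 2027-10-08.
From Friday, 2027-10-08, 15 business days (Oct 11, Oct 12, Oct 13, Oct 14, …, Oct 28, Oct 29, Nov 1, skipping weekends and the listed holiday on Oct 18) brings us to Monday, 2027-11-01, which is the last day of the notice period.
Adding 25 calendar days to 2027-11-01 gives 2027-11-26, which is the date on which the withholding of payment becomes due.

2027-11-26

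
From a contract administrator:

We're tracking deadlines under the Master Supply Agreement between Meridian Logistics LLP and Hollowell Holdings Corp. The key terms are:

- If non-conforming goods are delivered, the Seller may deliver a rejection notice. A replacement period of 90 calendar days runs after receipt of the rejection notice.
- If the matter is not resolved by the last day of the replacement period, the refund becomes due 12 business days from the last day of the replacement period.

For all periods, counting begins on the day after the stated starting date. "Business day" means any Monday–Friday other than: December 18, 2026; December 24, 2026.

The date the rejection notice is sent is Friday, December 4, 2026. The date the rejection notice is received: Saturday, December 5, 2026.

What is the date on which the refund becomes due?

March 23, 2027

The last day of the replacement period: December 5, 2026 + 90 days = March 5, 2027.
The date on which the refund becomes due: counting 12 business days from Friday, March 5, 2027 (Mar 8, Mar 9, Mar 10, Mar 11, …, Mar 19, Mar 22, Mar 23, skipping weekends) reaches Tuesday, March 23, 2027.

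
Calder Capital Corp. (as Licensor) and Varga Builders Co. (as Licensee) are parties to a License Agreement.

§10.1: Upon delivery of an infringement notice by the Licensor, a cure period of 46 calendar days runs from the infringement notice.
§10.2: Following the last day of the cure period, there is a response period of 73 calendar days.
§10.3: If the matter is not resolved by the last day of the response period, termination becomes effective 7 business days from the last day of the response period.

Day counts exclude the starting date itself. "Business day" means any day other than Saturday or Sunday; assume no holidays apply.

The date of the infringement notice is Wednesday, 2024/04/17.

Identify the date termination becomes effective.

2024/08/23

The last day of the cure period: 46 calendar days after 2024/04/17 is 2024/06/02.
The last day of the response period: 73 calendar days after 2024/06/02 is 2024/08/14.
The date termination becomes effective: 7 business days after Wednesday, 2024/08/14, skipping weekends — Aug 15, Aug 16, Aug 19, Aug 20, Aug 21, Aug 22, Aug 23 — lands on Friday, 2024/08/23.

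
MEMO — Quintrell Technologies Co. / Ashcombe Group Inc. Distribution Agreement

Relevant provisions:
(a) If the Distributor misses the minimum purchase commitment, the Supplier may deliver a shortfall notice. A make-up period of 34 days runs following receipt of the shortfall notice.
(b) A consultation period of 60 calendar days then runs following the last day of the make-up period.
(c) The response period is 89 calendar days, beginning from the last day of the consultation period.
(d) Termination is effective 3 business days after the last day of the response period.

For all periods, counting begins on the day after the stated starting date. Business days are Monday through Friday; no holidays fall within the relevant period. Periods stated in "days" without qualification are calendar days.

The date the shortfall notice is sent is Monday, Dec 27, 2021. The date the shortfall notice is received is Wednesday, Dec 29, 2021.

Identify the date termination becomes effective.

Adding 34 calendar days to Dec 29, 2021 gives Feb 1, 2022, which is the last day of the make-up period.
Adding 60 calendar days to Feb 1, 2022 gives Apr 2, 2022, which is the last day of the consultation period.
The last day of the response period: Apr 2, 2022 + 89 days = Jun 30, 2022.
The date termination becomes effective: counting 3 business days from Thursday, Jun 30, 2022 (Jul 1, Jul 4, Jul 5, skipping weekends) reaches Tuesday, Jul 5, 2022.

Jul 5, 2022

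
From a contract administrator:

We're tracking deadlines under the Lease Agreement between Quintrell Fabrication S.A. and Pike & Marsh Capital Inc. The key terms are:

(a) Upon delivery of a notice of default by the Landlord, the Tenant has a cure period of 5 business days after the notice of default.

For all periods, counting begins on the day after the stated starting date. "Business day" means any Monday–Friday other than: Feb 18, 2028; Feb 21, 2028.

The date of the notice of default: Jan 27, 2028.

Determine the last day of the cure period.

Feb 3, 2028

The last day of the cure period: counting 5 business days from Thursday, Jan 27, 2028 (Jan 28, Jan 31, Feb 1, Feb 2, Feb 3, skipping weekends) reaches Thursday, Feb 3, 2028.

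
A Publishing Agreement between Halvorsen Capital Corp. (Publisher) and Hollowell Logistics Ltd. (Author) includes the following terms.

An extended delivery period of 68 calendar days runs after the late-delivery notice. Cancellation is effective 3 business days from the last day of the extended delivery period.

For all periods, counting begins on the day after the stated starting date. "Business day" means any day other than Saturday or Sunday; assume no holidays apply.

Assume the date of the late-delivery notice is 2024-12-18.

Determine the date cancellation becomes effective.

The last day of the extended delivery period: 2024-12-18 + 68 days = 2025-02-24.
From Monday, 2025-02-24, 3 business days (Feb 25, Feb 26, Feb 27, skipping weekends) brings us to Thursday, 2025-02-27, which is the date cancellation becomes effective.

2025-02-27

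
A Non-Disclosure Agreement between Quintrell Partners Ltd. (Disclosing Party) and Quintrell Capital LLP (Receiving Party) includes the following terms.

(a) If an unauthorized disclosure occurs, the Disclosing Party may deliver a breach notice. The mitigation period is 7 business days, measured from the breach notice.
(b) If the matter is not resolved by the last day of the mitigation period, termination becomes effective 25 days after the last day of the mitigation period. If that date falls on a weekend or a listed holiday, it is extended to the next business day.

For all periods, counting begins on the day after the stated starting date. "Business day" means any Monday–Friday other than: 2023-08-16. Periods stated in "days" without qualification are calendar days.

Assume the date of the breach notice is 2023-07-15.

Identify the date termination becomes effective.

2023-08-21

The last day of the mitigation period: counting 7 business days from Saturday, 2023-07-15 (Jul 17, Jul 18, Jul 19, Jul 20, Jul 21, Jul 24, Jul 25, skipping weekends) reaches Tuesday, 2023-07-25.
The date termination becomes effective: 2023-07-25 + 25 days = 2023-08-19. That falls on a Saturday, so it rolls to the next business day, Monday, 2023-08-21.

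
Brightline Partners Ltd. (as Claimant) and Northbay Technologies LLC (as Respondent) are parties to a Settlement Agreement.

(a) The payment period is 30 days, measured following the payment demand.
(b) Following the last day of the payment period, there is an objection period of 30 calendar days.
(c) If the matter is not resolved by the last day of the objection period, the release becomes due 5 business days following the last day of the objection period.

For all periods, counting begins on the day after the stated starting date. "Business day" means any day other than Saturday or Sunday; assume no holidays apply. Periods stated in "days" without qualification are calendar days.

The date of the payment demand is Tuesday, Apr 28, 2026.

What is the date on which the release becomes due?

Adding 30 calendar days to Apr 28, 2026 gives May 28, 2026, which is the last day of the payment period.
The last day of the objection period: May 28, 2026 + 30 days = Jun 27, 2026.
From Saturday, Jun 27, 2026, 5 business days (Jun 29, Jun 30, Jul 1, Jul 2, Jul 3, skipping weekends) brings us to Friday, Jul 3, 2026, which is the date on which the release becomes due.

Jul 3, 2026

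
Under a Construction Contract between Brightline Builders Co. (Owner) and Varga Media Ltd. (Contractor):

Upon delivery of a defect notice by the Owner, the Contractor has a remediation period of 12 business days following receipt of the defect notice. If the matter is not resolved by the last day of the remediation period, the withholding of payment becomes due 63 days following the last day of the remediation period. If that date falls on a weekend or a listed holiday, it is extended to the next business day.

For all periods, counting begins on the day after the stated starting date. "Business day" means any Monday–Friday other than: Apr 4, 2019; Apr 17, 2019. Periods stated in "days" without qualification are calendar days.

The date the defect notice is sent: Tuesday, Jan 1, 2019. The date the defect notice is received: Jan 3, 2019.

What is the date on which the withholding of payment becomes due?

Mar 25, 2019

The last day of the remediation period: counting 12 business days from Thursday, Jan 3, 2019 (Jan 4, Jan 7, Jan 8, Jan 9, …, Jan 17, Jan 18, Jan 21, skipping weekends) reaches Monday, Jan 21, 2019.
The date on which the withholding of payment becomes due: Jan 21, 2019 + 63 days = Mar 25, 2019. Mar 25, 2019 is a Monday and is not a listed holiday, so no roll-forward applies.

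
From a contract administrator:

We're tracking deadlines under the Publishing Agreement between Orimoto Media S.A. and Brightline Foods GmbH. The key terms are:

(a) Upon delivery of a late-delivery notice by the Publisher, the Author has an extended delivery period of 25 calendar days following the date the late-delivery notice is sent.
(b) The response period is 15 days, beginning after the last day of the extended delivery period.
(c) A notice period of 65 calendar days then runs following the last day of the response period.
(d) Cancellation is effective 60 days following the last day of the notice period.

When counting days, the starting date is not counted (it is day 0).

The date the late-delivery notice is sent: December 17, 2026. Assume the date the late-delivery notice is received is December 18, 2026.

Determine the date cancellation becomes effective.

The last day of the extended delivery period: December 17, 2026 + 25 days = January 11, 2027.
Adding 15 calendar days to January 11, 2027 gives January 26, 2027, which is the last day of the response period.
The last day of the notice period: January 26, 2027 + 65 days = April 1, 2027.
Adding 60 calendar days to April 1, 2027 gives May 31, 2027, which is the date cancellation becomes effective.

May 31, 2027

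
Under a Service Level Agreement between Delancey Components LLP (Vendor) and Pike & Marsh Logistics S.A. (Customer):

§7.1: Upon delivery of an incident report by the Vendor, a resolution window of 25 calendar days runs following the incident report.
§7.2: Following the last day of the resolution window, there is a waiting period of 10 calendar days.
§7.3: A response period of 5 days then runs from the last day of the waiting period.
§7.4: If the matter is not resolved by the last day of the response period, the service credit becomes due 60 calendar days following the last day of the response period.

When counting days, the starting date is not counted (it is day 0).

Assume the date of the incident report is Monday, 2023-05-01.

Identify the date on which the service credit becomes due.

2023-08-09

Adding 25 calendar days to 2023-05-01 gives 2023-05-26, which is the last day of the resolution window.
Adding 10 calendar days to 2023-05-26 gives 2023-06-05, which is the last day of the waiting period.
The last day of the response period: 2023-06-05 + 5 days = 2023-06-10.
The date on which the service credit becomes due: 60 calendar days after 2023-06-10 is 2023-08-09.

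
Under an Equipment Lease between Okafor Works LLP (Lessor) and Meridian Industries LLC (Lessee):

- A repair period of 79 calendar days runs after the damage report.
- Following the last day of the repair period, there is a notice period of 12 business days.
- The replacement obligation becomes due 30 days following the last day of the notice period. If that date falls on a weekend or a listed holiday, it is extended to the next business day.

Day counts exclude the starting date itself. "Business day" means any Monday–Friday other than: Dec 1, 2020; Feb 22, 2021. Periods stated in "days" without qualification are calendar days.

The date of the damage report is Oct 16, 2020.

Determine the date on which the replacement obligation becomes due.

The last day of the repair period: Oct 16, 2020 + 79 days = Jan 3, 2021.
The last day of the notice period: counting 12 business days from Sunday, Jan 3, 2021 (Jan 4, Jan 5, Jan 6, Jan 7, …, Jan 15, Jan 18, Jan 19, skipping weekends) reaches Tuesday, Jan 19, 2021.
The date on which the replacement obligation becomes due: 30 calendar days after Jan 19, 2021 is Feb 18, 2021. Feb 18, 2021 is a Thursday and is not a listed holiday, so no roll-forward applies.

Feb 18, 2021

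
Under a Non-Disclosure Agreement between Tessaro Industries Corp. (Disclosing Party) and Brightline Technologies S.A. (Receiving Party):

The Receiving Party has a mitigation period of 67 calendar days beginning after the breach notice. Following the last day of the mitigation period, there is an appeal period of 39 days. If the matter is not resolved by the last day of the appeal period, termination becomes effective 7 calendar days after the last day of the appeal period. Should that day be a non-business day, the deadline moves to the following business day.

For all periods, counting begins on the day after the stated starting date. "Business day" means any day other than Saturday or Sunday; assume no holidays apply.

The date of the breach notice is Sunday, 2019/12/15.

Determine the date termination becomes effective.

The last day of the mitigation period: 67 calendar days after 2019/12/15 is 2020/02/20.
Adding 39 calendar days to 2020/02/20 gives 2020/03/30, which is the last day of the appeal period.
The date termination becomes effective: 7 calendar days after 2020/03/30 is 2020/04/06. 2020/04/06 is a Monday, so no roll-forward applies.

2020/04/06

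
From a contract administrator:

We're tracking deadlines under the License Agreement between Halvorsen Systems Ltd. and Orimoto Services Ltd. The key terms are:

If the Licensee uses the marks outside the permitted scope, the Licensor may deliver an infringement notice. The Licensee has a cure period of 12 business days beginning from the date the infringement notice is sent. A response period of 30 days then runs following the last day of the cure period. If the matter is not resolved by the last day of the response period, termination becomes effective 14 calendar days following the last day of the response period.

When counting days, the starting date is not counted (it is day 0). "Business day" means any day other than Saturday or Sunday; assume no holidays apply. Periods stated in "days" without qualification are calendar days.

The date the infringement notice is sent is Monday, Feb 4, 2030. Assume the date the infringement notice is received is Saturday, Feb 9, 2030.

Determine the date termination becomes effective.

The last day of the cure period: 12 business days after Monday, Feb 4, 2030, skipping weekends — Feb 5, Feb 6, Feb 7, Feb 8, …, Feb 18, Feb 19, Feb 20 — lands on Wednesday, Feb 20, 2030.
The last day of the response period: Feb 20, 2030 + 30 days = Mar 22, 2030.
Adding 14 calendar days to Mar 22, 2030 gives Apr 5, 2030, which is the date termination becomes effective.

Apr 5, 2030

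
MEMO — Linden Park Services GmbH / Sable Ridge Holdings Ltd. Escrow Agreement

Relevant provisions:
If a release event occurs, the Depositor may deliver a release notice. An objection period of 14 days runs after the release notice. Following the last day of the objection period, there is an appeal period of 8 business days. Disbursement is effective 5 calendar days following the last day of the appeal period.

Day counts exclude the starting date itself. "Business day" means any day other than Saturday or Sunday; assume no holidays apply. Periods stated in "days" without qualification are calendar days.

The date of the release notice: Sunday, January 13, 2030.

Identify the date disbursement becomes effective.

February 11, 2030

Adding 14 calendar days to January 13, 2030 gives January 27, 2030, which is the last day of the objection period.
The last day of the appeal period: counting 8 business days from Sunday, January 27, 2030 (Jan 28, Jan 29, Jan 30, Jan 31, Feb 1, Feb 4, Feb 5, Feb 6, skipping weekends) reaches Wednesday, February 6, 2030.
The date disbursement becomes effective: 5 calendar days after February 6, 2030 is February 11, 2030.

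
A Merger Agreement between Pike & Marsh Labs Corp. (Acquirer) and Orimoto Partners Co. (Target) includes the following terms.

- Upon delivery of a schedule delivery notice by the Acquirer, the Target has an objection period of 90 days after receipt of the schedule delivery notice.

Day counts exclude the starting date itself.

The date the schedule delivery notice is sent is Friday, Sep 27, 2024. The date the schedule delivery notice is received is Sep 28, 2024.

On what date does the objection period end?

Dec 27, 2024

The last day of the objection period: Sep 28, 2024 + 90 days = Dec 27, 2024.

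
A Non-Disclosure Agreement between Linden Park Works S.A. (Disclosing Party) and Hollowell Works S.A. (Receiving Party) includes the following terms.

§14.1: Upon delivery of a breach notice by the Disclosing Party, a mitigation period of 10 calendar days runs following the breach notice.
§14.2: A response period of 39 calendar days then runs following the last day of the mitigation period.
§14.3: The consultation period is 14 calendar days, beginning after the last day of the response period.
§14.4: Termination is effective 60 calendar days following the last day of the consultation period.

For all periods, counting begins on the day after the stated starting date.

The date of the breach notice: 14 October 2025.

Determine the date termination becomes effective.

Adding 10 calendar days to 14 October 2025 gives 24 October 2025, which is the last day of the mitigation period.
The last day of the response period: 24 October 2025 + 39 days = 2 December 2025.
The last day of the consultation period: 14 calendar days after 2 December 2025 is 16 December 2025.
The date termination becomes effective: 60 calendar days after 16 December 2025 is 14 February 2026.

14 February 2026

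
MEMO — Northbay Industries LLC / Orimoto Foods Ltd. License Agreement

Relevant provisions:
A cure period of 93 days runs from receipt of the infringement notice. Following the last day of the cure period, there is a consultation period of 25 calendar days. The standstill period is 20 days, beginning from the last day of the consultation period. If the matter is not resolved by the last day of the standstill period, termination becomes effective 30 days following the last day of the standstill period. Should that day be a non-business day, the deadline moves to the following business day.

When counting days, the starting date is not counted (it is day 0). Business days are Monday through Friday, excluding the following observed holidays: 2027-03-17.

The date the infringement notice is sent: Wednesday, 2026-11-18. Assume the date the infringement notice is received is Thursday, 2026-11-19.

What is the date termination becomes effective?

2027-05-06

Adding 93 calendar days to 2026-11-19 gives 2027-02-20, which is the last day of the cure period.
The last day of the consultation period: 2027-02-20 + 25 days = 2027-03-17.
Adding 20 calendar days to 2027-03-17 gives 2027-04-06, which is the last day of the standstill period.
Adding 30 calendar days to 2027-04-06 gives 2027-05-06, which is the date termination becomes effective. 2027-05-06 is a Thursday and is not a listed holiday, so no roll-forward applies.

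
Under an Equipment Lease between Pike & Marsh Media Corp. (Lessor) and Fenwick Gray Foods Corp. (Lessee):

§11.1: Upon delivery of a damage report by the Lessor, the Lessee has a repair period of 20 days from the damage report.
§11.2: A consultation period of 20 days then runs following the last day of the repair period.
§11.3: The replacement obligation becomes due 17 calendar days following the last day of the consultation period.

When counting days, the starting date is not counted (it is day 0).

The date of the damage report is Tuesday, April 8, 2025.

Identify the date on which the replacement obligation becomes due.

June 4, 2025

The last day of the repair period: April 8, 2025 + 20 days = April 28, 2025.
The last day of the consultation period: 20 calendar days after April 28, 2025 is May 18, 2025.
Adding 17 calendar days to May 18, 2025 gives June 4, 2025, which is the date on which the replacement obligation becomes due.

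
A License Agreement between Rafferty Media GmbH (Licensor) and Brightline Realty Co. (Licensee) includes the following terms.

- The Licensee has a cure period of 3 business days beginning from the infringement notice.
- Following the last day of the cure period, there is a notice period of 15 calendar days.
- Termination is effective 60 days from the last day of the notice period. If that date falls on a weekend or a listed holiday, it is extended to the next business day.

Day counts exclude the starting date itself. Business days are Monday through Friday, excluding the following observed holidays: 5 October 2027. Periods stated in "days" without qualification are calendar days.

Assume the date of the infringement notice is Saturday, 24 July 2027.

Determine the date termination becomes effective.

The last day of the cure period: counting 3 business days from Saturday, 24 July 2027 (Jul 26, Jul 27, Jul 28, skipping weekends) reaches Wednesday, 28 July 2027.
Adding 15 calendar days to 28 July 2027 gives 12 August 2027, which is the last day of the notice period.
The date termination becomes effective: 12 August 2027 + 60 days = 11 October 2027. 11 October 2027 is a Monday and is not a listed holiday, so no roll-forward applies.

11 October 2027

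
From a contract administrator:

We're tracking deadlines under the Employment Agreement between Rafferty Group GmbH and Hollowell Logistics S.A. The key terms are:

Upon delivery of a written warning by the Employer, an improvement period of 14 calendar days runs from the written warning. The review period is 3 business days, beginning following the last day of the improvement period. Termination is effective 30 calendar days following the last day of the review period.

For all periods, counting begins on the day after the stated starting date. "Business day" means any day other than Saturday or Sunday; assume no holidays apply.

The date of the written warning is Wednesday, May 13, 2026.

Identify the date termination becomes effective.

The last day of the improvement period: 14 calendar days after May 13, 2026 is May 27, 2026.
The last day of the review period: counting 3 business days from Wednesday, May 27, 2026 (May 28, May 29, Jun 1, skipping weekends) reaches Monday, Jun 1, 2026.
Adding 30 calendar days to Jun 1, 2026 gives Jul 1, 2026, which is the date termination becomes effective.

Jul 1, 2026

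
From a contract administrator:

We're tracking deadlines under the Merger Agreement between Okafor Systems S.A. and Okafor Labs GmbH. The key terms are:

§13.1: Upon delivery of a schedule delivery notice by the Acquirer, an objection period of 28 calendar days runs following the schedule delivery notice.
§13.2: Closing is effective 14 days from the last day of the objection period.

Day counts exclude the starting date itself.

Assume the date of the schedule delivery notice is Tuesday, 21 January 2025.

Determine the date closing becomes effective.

4 March 2025

Adding 28 calendar days to 21 January 2025 gives 18 February 2025, which is the last day of the objection period.
The date closing becomes effective: 14 calendar days after 18 February 2025 is 4 March 2025.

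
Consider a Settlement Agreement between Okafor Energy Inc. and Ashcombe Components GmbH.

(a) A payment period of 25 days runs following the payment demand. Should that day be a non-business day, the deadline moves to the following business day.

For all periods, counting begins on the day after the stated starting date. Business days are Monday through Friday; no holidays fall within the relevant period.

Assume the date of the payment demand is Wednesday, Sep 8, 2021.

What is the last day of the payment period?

Oct 4, 2021

The last day of the payment period: 25 calendar days after Sep 8, 2021 is Oct 3, 2021. That falls on a Sunday, so it rolls to the next business day, Monday, Oct 4, 2021.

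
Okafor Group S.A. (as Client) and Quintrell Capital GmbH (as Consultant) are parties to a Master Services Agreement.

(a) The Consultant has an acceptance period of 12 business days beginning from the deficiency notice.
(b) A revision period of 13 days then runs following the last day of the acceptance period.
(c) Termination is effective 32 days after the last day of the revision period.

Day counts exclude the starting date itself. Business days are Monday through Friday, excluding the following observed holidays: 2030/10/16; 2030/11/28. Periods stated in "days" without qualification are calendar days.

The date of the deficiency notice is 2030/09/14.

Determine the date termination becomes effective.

The last day of the acceptance period: counting 12 business days from Saturday, 2030/09/14 (Sep 16, Sep 17, Sep 18, Sep 19, …, Sep 27, Sep 30, Oct 1, skipping weekends) reaches Tuesday, 2030/10/01.
The last day of the revision period: 2030/10/01 + 13 days = 2030/10/14.
Adding 32 calendar days to 2030/10/14 gives 2030/11/15, which is the date termination becomes effective.

2030/11/15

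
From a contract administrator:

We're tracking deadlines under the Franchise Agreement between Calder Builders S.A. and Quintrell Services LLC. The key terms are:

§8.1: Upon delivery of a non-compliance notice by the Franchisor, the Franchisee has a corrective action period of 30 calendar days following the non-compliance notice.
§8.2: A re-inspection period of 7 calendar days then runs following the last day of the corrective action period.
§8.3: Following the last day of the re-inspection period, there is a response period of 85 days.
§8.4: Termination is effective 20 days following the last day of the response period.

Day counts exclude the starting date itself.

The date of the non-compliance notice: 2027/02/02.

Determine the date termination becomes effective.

2027/06/24

Adding 30 calendar days to 2027/02/02 gives 2027/03/04, which is the last day of the corrective action period.
Adding 7 calendar days to 2027/03/04 gives 2027/03/11, which is the last day of the re-inspection period.
The last day of the response period: 85 calendar days after 2027/03/11 is 2027/06/04.
Adding 20 calendar days to 2027/06/04 gives 2027/06/24, which is the date termination becomes effective.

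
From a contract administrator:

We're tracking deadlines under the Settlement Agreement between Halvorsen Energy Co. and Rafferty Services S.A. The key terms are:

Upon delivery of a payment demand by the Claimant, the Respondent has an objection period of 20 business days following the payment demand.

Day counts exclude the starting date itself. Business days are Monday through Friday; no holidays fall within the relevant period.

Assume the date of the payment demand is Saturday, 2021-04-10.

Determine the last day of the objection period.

2021-05-07

From Saturday, 2021-04-10, 20 business days (Apr 12, Apr 13, Apr 14, Apr 15, …, May 5, May 6, May 7, skipping weekends) brings us to Friday, 2021-05-07, which is the last day of the objection period.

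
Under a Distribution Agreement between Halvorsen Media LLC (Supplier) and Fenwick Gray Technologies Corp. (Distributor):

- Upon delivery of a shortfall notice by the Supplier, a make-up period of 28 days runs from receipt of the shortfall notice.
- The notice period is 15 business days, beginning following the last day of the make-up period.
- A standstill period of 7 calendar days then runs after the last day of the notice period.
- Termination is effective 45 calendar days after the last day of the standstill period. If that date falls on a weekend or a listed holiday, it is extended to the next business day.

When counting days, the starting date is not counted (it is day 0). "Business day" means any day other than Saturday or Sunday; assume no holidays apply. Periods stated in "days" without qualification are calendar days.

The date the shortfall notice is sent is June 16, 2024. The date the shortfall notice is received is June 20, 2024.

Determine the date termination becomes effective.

The last day of the make-up period: June 20, 2024 + 28 days = July 18, 2024.
The last day of the notice period: 15 business days after Thursday, July 18, 2024, skipping weekends — Jul 19, Jul 22, Jul 23, Jul 24, …, Aug 6, Aug 7, Aug 8 — lands on Thursday, August 8, 2024.
The last day of the standstill period: 7 calendar days after August 8, 2024 is August 15, 2024.
The date termination becomes effective: 45 calendar days after August 15, 2024 is September 29, 2024. That falls on a Sunday, so it rolls to the next business day, Monday, September 30, 2024.

September 30, 2024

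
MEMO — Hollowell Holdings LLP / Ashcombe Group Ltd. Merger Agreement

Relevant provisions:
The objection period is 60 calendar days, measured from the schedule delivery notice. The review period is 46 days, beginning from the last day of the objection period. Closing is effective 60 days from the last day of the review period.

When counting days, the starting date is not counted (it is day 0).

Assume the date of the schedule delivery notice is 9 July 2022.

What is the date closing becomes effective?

The last day of the objection period: 9 July 2022 + 60 days = 7 September 2022.
The last day of the review period: 46 calendar days after 7 September 2022 is 23 October 2022.
The date closing becomes effective: 60 calendar days after 23 October 2022 is 22 December 2022.

22 December 2022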